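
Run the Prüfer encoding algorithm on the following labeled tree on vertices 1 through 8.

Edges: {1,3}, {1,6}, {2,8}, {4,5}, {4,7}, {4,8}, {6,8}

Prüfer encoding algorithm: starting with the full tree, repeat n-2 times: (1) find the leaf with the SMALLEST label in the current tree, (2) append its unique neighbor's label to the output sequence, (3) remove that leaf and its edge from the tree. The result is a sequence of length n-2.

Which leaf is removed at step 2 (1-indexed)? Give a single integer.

Step 1: current leaves = {2,3,5,7}. Remove leaf 2 (neighbor: 8).
Step 2: current leaves = {3,5,7}. Remove leaf 3 (neighbor: 1).

Answer: 3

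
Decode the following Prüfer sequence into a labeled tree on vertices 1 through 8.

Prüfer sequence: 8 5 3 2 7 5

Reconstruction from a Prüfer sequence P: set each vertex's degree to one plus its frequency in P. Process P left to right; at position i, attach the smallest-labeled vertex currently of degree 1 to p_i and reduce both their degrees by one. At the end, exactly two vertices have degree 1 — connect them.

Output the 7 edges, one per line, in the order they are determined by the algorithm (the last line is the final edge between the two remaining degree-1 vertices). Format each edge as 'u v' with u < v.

Initial degrees: {1:1, 2:2, 3:2, 4:1, 5:3, 6:1, 7:2, 8:2}
Step 1: smallest deg-1 vertex = 1, p_1 = 8. Add edge {1,8}. Now deg[1]=0, deg[8]=1.
Step 2: smallest deg-1 vertex = 4, p_2 = 5. Add edge {4,5}. Now deg[4]=0, deg[5]=2.
Step 3: smallest deg-1 vertex = 6, p_3 = 3. Add edge {3,6}. Now deg[6]=0, deg[3]=1.
Step 4: smallest deg-1 vertex = 3, p_4 = 2. Add edge {2,3}. Now deg[3]=0, deg[2]=1.
Step 5: smallest deg-1 vertex = 2, p_5 = 7. Add edge {2,7}. Now deg[2]=0, deg[7]=1.
Step 6: smallest deg-1 vertex = 7, p_6 = 5. Add edge {5,7}. Now deg[7]=0, deg[5]=1.
Final: two remaining deg-1 vertices are 5, 8. Add edge {5,8}.

Answer: 1 8
4 5
3 6
2 3
2 7
5 7
5 8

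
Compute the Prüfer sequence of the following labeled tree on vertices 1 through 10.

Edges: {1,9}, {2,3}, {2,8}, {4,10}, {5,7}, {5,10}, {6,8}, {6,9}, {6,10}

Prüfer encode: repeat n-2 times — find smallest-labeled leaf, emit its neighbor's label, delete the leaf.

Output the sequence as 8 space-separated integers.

Answer: 9 2 8 10 5 10 6 6

Derivation:
Step 1: leaves = {1,3,4,7}. Remove smallest leaf 1, emit neighbor 9.
Step 2: leaves = {3,4,7,9}. Remove smallest leaf 3, emit neighbor 2.
Step 3: leaves = {2,4,7,9}. Remove smallest leaf 2, emit neighbor 8.
Step 4: leaves = {4,7,8,9}. Remove smallest leaf 4, emit neighbor 10.
Step 5: leaves = {7,8,9}. Remove smallest leaf 7, emit neighbor 5.
Step 6: leaves = {5,8,9}. Remove smallest leaf 5, emit neighbor 10.
Step 7: leaves = {8,9,10}. Remove smallest leaf 8, emit neighbor 6.
Step 8: leaves = {9,10}. Remove smallest leaf 9, emit neighbor 6.
Done: 2 vertices remain (6, 10). Sequence = [9 2 8 10 5 10 6 6]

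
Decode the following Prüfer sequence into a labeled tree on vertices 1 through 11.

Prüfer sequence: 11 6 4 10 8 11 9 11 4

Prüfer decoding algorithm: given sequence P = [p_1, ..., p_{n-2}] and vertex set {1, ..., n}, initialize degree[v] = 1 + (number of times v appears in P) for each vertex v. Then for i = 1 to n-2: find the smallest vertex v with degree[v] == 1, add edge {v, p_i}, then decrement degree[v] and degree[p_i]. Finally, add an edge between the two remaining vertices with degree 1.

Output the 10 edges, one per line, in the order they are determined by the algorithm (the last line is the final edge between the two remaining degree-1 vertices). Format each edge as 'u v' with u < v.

Answer: 1 11
2 6
3 4
5 10
6 8
7 11
8 9
9 11
4 10
4 11

Derivation:
Initial degrees: {1:1, 2:1, 3:1, 4:3, 5:1, 6:2, 7:1, 8:2, 9:2, 10:2, 11:4}
Step 1: smallest deg-1 vertex = 1, p_1 = 11. Add edge {1,11}. Now deg[1]=0, deg[11]=3.
Step 2: smallest deg-1 vertex = 2, p_2 = 6. Add edge {2,6}. Now deg[2]=0, deg[6]=1.
Step 3: smallest deg-1 vertex = 3, p_3 = 4. Add edge {3,4}. Now deg[3]=0, deg[4]=2.
Step 4: smallest deg-1 vertex = 5, p_4 = 10. Add edge {5,10}. Now deg[5]=0, deg[10]=1.
Step 5: smallest deg-1 vertex = 6, p_5 = 8. Add edge {6,8}. Now deg[6]=0, deg[8]=1.
Step 6: smallest deg-1 vertex = 7, p_6 = 11. Add edge {7,11}. Now deg[7]=0, deg[11]=2.
Step 7: smallest deg-1 vertex = 8, p_7 = 9. Add edge {8,9}. Now deg[8]=0, deg[9]=1.
Step 8: smallest deg-1 vertex = 9, p_8 = 11. Add edge {9,11}. Now deg[9]=0, deg[11]=1.
Step 9: smallest deg-1 vertex = 10, p_9 = 4. Add edge {4,10}. Now deg[10]=0, deg[4]=1.
Final: two remaining deg-1 vertices are 4, 11. Add edge {4,11}.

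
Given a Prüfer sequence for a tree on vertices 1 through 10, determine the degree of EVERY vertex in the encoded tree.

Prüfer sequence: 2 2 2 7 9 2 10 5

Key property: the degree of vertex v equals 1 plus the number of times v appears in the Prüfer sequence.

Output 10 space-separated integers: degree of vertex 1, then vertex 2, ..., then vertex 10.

p_1 = 2: count[2] becomes 1
p_2 = 2: count[2] becomes 2
p_3 = 2: count[2] becomes 3
p_4 = 7: count[7] becomes 1
p_5 = 9: count[9] becomes 1
p_6 = 2: count[2] becomes 4
p_7 = 10: count[10] becomes 1
p_8 = 5: count[5] becomes 1
Degrees (1 + count): deg[1]=1+0=1, deg[2]=1+4=5, deg[3]=1+0=1, deg[4]=1+0=1, deg[5]=1+1=2, deg[6]=1+0=1, deg[7]=1+1=2, deg[8]=1+0=1, deg[9]=1+1=2, deg[10]=1+1=2

Answer: 1 5 1 1 2 1 2 1 2 2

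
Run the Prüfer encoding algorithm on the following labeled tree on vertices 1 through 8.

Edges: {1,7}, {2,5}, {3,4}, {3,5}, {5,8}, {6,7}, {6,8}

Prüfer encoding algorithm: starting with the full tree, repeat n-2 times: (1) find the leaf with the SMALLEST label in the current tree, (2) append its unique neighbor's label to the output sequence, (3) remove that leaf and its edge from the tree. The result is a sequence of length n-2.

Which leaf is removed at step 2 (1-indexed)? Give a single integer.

Step 1: current leaves = {1,2,4}. Remove leaf 1 (neighbor: 7).
Step 2: current leaves = {2,4,7}. Remove leaf 2 (neighbor: 5).

Answer: 2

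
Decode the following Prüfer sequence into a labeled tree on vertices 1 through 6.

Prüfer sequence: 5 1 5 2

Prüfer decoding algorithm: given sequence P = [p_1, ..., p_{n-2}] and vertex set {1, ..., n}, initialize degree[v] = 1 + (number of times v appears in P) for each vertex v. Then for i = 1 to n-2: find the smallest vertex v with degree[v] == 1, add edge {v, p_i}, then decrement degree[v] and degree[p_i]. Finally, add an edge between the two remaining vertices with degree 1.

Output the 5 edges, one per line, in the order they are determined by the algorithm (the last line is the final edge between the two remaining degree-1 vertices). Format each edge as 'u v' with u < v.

Answer: 3 5
1 4
1 5
2 5
2 6

Derivation:
Initial degrees: {1:2, 2:2, 3:1, 4:1, 5:3, 6:1}
Step 1: smallest deg-1 vertex = 3, p_1 = 5. Add edge {3,5}. Now deg[3]=0, deg[5]=2.
Step 2: smallest deg-1 vertex = 4, p_2 = 1. Add edge {1,4}. Now deg[4]=0, deg[1]=1.
Step 3: smallest deg-1 vertex = 1, p_3 = 5. Add edge {1,5}. Now deg[1]=0, deg[5]=1.
Step 4: smallest deg-1 vertex = 5, p_4 = 2. Add edge {2,5}. Now deg[5]=0, deg[2]=1.
Final: two remaining deg-1 vertices are 2, 6. Add edge {2,6}.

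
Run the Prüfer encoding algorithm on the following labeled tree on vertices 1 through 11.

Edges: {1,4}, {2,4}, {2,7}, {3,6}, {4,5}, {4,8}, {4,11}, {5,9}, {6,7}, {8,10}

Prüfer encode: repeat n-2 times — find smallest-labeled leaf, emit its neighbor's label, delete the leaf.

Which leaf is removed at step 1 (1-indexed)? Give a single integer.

Step 1: current leaves = {1,3,9,10,11}. Remove leaf 1 (neighbor: 4).

Answer: 1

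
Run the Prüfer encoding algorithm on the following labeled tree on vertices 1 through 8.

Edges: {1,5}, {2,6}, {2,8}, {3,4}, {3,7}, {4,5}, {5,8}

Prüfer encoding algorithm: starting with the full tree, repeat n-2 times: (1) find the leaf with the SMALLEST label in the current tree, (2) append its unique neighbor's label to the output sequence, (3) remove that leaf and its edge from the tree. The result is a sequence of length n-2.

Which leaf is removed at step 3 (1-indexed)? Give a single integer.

Step 1: current leaves = {1,6,7}. Remove leaf 1 (neighbor: 5).
Step 2: current leaves = {6,7}. Remove leaf 6 (neighbor: 2).
Step 3: current leaves = {2,7}. Remove leaf 2 (neighbor: 8).

Answer: 2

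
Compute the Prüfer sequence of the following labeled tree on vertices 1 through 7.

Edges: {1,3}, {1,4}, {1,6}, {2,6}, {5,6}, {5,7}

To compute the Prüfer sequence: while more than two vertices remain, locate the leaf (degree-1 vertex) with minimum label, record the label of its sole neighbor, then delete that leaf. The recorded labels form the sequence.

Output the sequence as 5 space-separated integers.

Answer: 6 1 1 6 5

Derivation:
Step 1: leaves = {2,3,4,7}. Remove smallest leaf 2, emit neighbor 6.
Step 2: leaves = {3,4,7}. Remove smallest leaf 3, emit neighbor 1.
Step 3: leaves = {4,7}. Remove smallest leaf 4, emit neighbor 1.
Step 4: leaves = {1,7}. Remove smallest leaf 1, emit neighbor 6.
Step 5: leaves = {6,7}. Remove smallest leaf 6, emit neighbor 5.
Done: 2 vertices remain (5, 7). Sequence = [6 1 1 6 5]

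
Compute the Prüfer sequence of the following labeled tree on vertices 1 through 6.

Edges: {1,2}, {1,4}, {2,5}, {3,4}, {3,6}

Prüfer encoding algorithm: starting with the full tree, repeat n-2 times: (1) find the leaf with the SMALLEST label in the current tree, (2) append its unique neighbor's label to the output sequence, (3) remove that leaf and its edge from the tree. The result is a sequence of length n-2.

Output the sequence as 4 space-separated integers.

Answer: 2 1 4 3

Derivation:
Step 1: leaves = {5,6}. Remove smallest leaf 5, emit neighbor 2.
Step 2: leaves = {2,6}. Remove smallest leaf 2, emit neighbor 1.
Step 3: leaves = {1,6}. Remove smallest leaf 1, emit neighbor 4.
Step 4: leaves = {4,6}. Remove smallest leaf 4, emit neighbor 3.
Done: 2 vertices remain (3, 6). Sequence = [2 1 4 3]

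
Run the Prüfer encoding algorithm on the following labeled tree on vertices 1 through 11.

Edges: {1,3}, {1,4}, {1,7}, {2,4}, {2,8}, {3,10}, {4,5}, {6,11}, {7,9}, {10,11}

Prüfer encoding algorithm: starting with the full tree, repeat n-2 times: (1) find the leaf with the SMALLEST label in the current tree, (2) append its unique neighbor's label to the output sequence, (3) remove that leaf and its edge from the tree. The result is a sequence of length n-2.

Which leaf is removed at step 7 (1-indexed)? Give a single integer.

Step 1: current leaves = {5,6,8,9}. Remove leaf 5 (neighbor: 4).
Step 2: current leaves = {6,8,9}. Remove leaf 6 (neighbor: 11).
Step 3: current leaves = {8,9,11}. Remove leaf 8 (neighbor: 2).
Step 4: current leaves = {2,9,11}. Remove leaf 2 (neighbor: 4).
Step 5: current leaves = {4,9,11}. Remove leaf 4 (neighbor: 1).
Step 6: current leaves = {9,11}. Remove leaf 9 (neighbor: 7).
Step 7: current leaves = {7,11}. Remove leaf 7 (neighbor: 1).

Answer: 7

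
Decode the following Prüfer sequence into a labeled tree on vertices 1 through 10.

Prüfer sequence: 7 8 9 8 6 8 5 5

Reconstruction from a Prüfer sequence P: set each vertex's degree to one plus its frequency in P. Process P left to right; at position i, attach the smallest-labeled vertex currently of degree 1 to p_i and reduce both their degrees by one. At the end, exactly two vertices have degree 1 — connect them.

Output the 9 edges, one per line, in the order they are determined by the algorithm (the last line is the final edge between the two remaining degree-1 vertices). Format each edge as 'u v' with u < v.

Initial degrees: {1:1, 2:1, 3:1, 4:1, 5:3, 6:2, 7:2, 8:4, 9:2, 10:1}
Step 1: smallest deg-1 vertex = 1, p_1 = 7. Add edge {1,7}. Now deg[1]=0, deg[7]=1.
Step 2: smallest deg-1 vertex = 2, p_2 = 8. Add edge {2,8}. Now deg[2]=0, deg[8]=3.
Step 3: smallest deg-1 vertex = 3, p_3 = 9. Add edge {3,9}. Now deg[3]=0, deg[9]=1.
Step 4: smallest deg-1 vertex = 4, p_4 = 8. Add edge {4,8}. Now deg[4]=0, deg[8]=2.
Step 5: smallest deg-1 vertex = 7, p_5 = 6. Add edge {6,7}. Now deg[7]=0, deg[6]=1.
Step 6: smallest deg-1 vertex = 6, p_6 = 8. Add edge {6,8}. Now deg[6]=0, deg[8]=1.
Step 7: smallest deg-1 vertex = 8, p_7 = 5. Add edge {5,8}. Now deg[8]=0, deg[5]=2.
Step 8: smallest deg-1 vertex = 9, p_8 = 5. Add edge {5,9}. Now deg[9]=0, deg[5]=1.
Final: two remaining deg-1 vertices are 5, 10. Add edge {5,10}.

Answer: 1 7
2 8
3 9
4 8
6 7
6 8
5 8
5 9
5 10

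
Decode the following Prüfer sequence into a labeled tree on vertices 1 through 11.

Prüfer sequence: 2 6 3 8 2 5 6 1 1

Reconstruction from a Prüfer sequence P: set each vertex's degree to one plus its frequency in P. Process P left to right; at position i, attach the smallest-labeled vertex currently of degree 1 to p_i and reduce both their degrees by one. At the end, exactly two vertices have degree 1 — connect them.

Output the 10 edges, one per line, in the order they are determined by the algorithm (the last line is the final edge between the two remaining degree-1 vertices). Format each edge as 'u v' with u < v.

Initial degrees: {1:3, 2:3, 3:2, 4:1, 5:2, 6:3, 7:1, 8:2, 9:1, 10:1, 11:1}
Step 1: smallest deg-1 vertex = 4, p_1 = 2. Add edge {2,4}. Now deg[4]=0, deg[2]=2.
Step 2: smallest deg-1 vertex = 7, p_2 = 6. Add edge {6,7}. Now deg[7]=0, deg[6]=2.
Step 3: smallest deg-1 vertex = 9, p_3 = 3. Add edge {3,9}. Now deg[9]=0, deg[3]=1.
Step 4: smallest deg-1 vertex = 3, p_4 = 8. Add edge {3,8}. Now deg[3]=0, deg[8]=1.
Step 5: smallest deg-1 vertex = 8, p_5 = 2. Add edge {2,8}. Now deg[8]=0, deg[2]=1.
Step 6: smallest deg-1 vertex = 2, p_6 = 5. Add edge {2,5}. Now deg[2]=0, deg[5]=1.
Step 7: smallest deg-1 vertex = 5, p_7 = 6. Add edge {5,6}. Now deg[5]=0, deg[6]=1.
Step 8: smallest deg-1 vertex = 6, p_8 = 1. Add edge {1,6}. Now deg[6]=0, deg[1]=2.
Step 9: smallest deg-1 vertex = 10, p_9 = 1. Add edge {1,10}. Now deg[10]=0, deg[1]=1.
Final: two remaining deg-1 vertices are 1, 11. Add edge {1,11}.

Answer: 2 4
6 7
3 9
3 8
2 8
2 5
5 6
1 6
1 10
1 11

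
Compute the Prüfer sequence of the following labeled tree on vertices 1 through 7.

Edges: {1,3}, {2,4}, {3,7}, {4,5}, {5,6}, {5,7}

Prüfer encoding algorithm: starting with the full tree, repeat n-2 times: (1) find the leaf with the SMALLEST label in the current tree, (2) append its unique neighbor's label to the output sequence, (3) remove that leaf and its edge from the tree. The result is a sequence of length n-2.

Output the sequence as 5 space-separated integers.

Step 1: leaves = {1,2,6}. Remove smallest leaf 1, emit neighbor 3.
Step 2: leaves = {2,3,6}. Remove smallest leaf 2, emit neighbor 4.
Step 3: leaves = {3,4,6}. Remove smallest leaf 3, emit neighbor 7.
Step 4: leaves = {4,6,7}. Remove smallest leaf 4, emit neighbor 5.
Step 5: leaves = {6,7}. Remove smallest leaf 6, emit neighbor 5.
Done: 2 vertices remain (5, 7). Sequence = [3 4 7 5 5]

Answer: 3 4 7 5 5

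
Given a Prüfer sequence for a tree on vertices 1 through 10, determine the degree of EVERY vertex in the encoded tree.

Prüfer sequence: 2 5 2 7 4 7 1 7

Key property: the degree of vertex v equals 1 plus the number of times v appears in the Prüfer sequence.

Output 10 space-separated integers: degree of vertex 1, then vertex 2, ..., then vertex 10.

p_1 = 2: count[2] becomes 1
p_2 = 5: count[5] becomes 1
p_3 = 2: count[2] becomes 2
p_4 = 7: count[7] becomes 1
p_5 = 4: count[4] becomes 1
p_6 = 7: count[7] becomes 2
p_7 = 1: count[1] becomes 1
p_8 = 7: count[7] becomes 3
Degrees (1 + count): deg[1]=1+1=2, deg[2]=1+2=3, deg[3]=1+0=1, deg[4]=1+1=2, deg[5]=1+1=2, deg[6]=1+0=1, deg[7]=1+3=4, deg[8]=1+0=1, deg[9]=1+0=1, deg[10]=1+0=1

Answer: 2 3 1 2 2 1 4 1 1 1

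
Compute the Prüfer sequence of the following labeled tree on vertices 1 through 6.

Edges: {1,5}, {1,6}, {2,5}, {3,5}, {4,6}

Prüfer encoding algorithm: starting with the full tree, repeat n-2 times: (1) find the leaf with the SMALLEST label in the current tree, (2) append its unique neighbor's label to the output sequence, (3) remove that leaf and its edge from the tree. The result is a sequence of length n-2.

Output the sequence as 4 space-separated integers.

Step 1: leaves = {2,3,4}. Remove smallest leaf 2, emit neighbor 5.
Step 2: leaves = {3,4}. Remove smallest leaf 3, emit neighbor 5.
Step 3: leaves = {4,5}. Remove smallest leaf 4, emit neighbor 6.
Step 4: leaves = {5,6}. Remove smallest leaf 5, emit neighbor 1.
Done: 2 vertices remain (1, 6). Sequence = [5 5 6 1]

Answer: 5 5 6 1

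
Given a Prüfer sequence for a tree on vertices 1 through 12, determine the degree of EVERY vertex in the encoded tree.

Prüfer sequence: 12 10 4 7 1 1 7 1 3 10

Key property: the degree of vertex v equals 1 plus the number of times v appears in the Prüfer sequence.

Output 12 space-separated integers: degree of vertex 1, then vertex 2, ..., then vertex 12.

p_1 = 12: count[12] becomes 1
p_2 = 10: count[10] becomes 1
p_3 = 4: count[4] becomes 1
p_4 = 7: count[7] becomes 1
p_5 = 1: count[1] becomes 1
p_6 = 1: count[1] becomes 2
p_7 = 7: count[7] becomes 2
p_8 = 1: count[1] becomes 3
p_9 = 3: count[3] becomes 1
p_10 = 10: count[10] becomes 2
Degrees (1 + count): deg[1]=1+3=4, deg[2]=1+0=1, deg[3]=1+1=2, deg[4]=1+1=2, deg[5]=1+0=1, deg[6]=1+0=1, deg[7]=1+2=3, deg[8]=1+0=1, deg[9]=1+0=1, deg[10]=1+2=3, deg[11]=1+0=1, deg[12]=1+1=2

Answer: 4 1 2 2 1 1 3 1 1 3 1 2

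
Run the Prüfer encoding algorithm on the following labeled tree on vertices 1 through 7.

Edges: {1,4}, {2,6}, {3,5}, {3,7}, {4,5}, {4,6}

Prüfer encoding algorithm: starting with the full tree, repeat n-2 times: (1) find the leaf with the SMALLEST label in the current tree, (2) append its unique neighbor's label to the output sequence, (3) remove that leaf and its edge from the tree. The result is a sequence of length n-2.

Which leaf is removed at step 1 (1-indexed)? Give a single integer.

Step 1: current leaves = {1,2,7}. Remove leaf 1 (neighbor: 4).

Answer: 1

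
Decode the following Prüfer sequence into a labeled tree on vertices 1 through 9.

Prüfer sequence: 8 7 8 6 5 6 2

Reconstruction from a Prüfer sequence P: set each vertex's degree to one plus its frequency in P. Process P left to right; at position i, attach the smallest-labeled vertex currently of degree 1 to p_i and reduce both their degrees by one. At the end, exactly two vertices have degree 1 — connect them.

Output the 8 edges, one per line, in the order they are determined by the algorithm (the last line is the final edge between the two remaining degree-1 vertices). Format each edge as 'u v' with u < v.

Initial degrees: {1:1, 2:2, 3:1, 4:1, 5:2, 6:3, 7:2, 8:3, 9:1}
Step 1: smallest deg-1 vertex = 1, p_1 = 8. Add edge {1,8}. Now deg[1]=0, deg[8]=2.
Step 2: smallest deg-1 vertex = 3, p_2 = 7. Add edge {3,7}. Now deg[3]=0, deg[7]=1.
Step 3: smallest deg-1 vertex = 4, p_3 = 8. Add edge {4,8}. Now deg[4]=0, deg[8]=1.
Step 4: smallest deg-1 vertex = 7, p_4 = 6. Add edge {6,7}. Now deg[7]=0, deg[6]=2.
Step 5: smallest deg-1 vertex = 8, p_5 = 5. Add edge {5,8}. Now deg[8]=0, deg[5]=1.
Step 6: smallest deg-1 vertex = 5, p_6 = 6. Add edge {5,6}. Now deg[5]=0, deg[6]=1.
Step 7: smallest deg-1 vertex = 6, p_7 = 2. Add edge {2,6}. Now deg[6]=0, deg[2]=1.
Final: two remaining deg-1 vertices are 2, 9. Add edge {2,9}.

Answer: 1 8
3 7
4 8
6 7
5 8
5 6
2 6
2 9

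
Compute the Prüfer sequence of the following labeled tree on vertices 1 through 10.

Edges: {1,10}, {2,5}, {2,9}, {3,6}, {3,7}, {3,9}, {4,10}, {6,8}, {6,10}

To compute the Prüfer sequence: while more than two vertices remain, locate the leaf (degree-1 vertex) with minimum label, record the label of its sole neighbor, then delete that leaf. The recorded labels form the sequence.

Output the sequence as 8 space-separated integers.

Step 1: leaves = {1,4,5,7,8}. Remove smallest leaf 1, emit neighbor 10.
Step 2: leaves = {4,5,7,8}. Remove smallest leaf 4, emit neighbor 10.
Step 3: leaves = {5,7,8,10}. Remove smallest leaf 5, emit neighbor 2.
Step 4: leaves = {2,7,8,10}. Remove smallest leaf 2, emit neighbor 9.
Step 5: leaves = {7,8,9,10}. Remove smallest leaf 7, emit neighbor 3.
Step 6: leaves = {8,9,10}. Remove smallest leaf 8, emit neighbor 6.
Step 7: leaves = {9,10}. Remove smallest leaf 9, emit neighbor 3.
Step 8: leaves = {3,10}. Remove smallest leaf 3, emit neighbor 6.
Done: 2 vertices remain (6, 10). Sequence = [10 10 2 9 3 6 3 6]

Answer: 10 10 2 9 3 6 3 6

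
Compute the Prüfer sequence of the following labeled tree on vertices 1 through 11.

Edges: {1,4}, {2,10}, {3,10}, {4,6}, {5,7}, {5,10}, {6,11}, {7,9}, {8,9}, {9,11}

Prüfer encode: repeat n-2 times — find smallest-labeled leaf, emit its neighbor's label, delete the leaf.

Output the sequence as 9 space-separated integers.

Step 1: leaves = {1,2,3,8}. Remove smallest leaf 1, emit neighbor 4.
Step 2: leaves = {2,3,4,8}. Remove smallest leaf 2, emit neighbor 10.
Step 3: leaves = {3,4,8}. Remove smallest leaf 3, emit neighbor 10.
Step 4: leaves = {4,8,10}. Remove smallest leaf 4, emit neighbor 6.
Step 5: leaves = {6,8,10}. Remove smallest leaf 6, emit neighbor 11.
Step 6: leaves = {8,10,11}. Remove smallest leaf 8, emit neighbor 9.
Step 7: leaves = {10,11}. Remove smallest leaf 10, emit neighbor 5.
Step 8: leaves = {5,11}. Remove smallest leaf 5, emit neighbor 7.
Step 9: leaves = {7,11}. Remove smallest leaf 7, emit neighbor 9.
Done: 2 vertices remain (9, 11). Sequence = [4 10 10 6 11 9 5 7 9]

Answer: 4 10 10 6 11 9 5 7 9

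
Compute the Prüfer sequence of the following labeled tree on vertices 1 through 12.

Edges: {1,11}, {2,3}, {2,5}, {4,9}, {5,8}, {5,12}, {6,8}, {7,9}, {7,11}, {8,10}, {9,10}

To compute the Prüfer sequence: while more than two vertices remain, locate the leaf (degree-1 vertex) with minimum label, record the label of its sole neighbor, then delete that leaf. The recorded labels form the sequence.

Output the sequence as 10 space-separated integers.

Step 1: leaves = {1,3,4,6,12}. Remove smallest leaf 1, emit neighbor 11.
Step 2: leaves = {3,4,6,11,12}. Remove smallest leaf 3, emit neighbor 2.
Step 3: leaves = {2,4,6,11,12}. Remove smallest leaf 2, emit neighbor 5.
Step 4: leaves = {4,6,11,12}. Remove smallest leaf 4, emit neighbor 9.
Step 5: leaves = {6,11,12}. Remove smallest leaf 6, emit neighbor 8.
Step 6: leaves = {11,12}. Remove smallest leaf 11, emit neighbor 7.
Step 7: leaves = {7,12}. Remove smallest leaf 7, emit neighbor 9.
Step 8: leaves = {9,12}. Remove smallest leaf 9, emit neighbor 10.
Step 9: leaves = {10,12}. Remove smallest leaf 10, emit neighbor 8.
Step 10: leaves = {8,12}. Remove smallest leaf 8, emit neighbor 5.
Done: 2 vertices remain (5, 12). Sequence = [11 2 5 9 8 7 9 10 8 5]

Answer: 11 2 5 9 8 7 9 10 8 5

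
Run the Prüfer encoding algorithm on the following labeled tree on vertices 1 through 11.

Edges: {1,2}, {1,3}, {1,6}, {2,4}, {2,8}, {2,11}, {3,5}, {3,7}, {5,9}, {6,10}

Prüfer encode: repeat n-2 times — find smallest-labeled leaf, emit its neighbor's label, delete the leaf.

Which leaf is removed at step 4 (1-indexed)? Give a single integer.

Answer: 9

Derivation:
Step 1: current leaves = {4,7,8,9,10,11}. Remove leaf 4 (neighbor: 2).
Step 2: current leaves = {7,8,9,10,11}. Remove leaf 7 (neighbor: 3).
Step 3: current leaves = {8,9,10,11}. Remove leaf 8 (neighbor: 2).
Step 4: current leaves = {9,10,11}. Remove leaf 9 (neighbor: 5).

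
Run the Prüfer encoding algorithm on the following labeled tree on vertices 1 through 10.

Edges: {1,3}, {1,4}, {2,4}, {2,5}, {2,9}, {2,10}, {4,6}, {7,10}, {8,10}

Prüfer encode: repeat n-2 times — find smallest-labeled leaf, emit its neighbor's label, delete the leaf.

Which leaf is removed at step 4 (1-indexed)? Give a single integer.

Answer: 6

Derivation:
Step 1: current leaves = {3,5,6,7,8,9}. Remove leaf 3 (neighbor: 1).
Step 2: current leaves = {1,5,6,7,8,9}. Remove leaf 1 (neighbor: 4).
Step 3: current leaves = {5,6,7,8,9}. Remove leaf 5 (neighbor: 2).
Step 4: current leaves = {6,7,8,9}. Remove leaf 6 (neighbor: 4).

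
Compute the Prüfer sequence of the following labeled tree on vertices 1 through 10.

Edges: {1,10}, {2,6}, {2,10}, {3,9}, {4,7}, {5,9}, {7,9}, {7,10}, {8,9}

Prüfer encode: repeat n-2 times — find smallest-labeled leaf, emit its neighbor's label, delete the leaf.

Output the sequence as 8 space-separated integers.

Answer: 10 9 7 9 2 10 9 7

Derivation:
Step 1: leaves = {1,3,4,5,6,8}. Remove smallest leaf 1, emit neighbor 10.
Step 2: leaves = {3,4,5,6,8}. Remove smallest leaf 3, emit neighbor 9.
Step 3: leaves = {4,5,6,8}. Remove smallest leaf 4, emit neighbor 7.
Step 4: leaves = {5,6,8}. Remove smallest leaf 5, emit neighbor 9.
Step 5: leaves = {6,8}. Remove smallest leaf 6, emit neighbor 2.
Step 6: leaves = {2,8}. Remove smallest leaf 2, emit neighbor 10.
Step 7: leaves = {8,10}. Remove smallest leaf 8, emit neighbor 9.
Step 8: leaves = {9,10}. Remove smallest leaf 9, emit neighbor 7.
Done: 2 vertices remain (7, 10). Sequence = [10 9 7 9 2 10 9 7]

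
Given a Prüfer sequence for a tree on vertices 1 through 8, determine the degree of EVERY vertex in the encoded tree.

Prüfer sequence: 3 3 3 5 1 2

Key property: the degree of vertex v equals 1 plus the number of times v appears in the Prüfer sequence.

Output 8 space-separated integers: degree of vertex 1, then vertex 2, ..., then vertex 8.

Answer: 2 2 4 1 2 1 1 1

Derivation:
p_1 = 3: count[3] becomes 1
p_2 = 3: count[3] becomes 2
p_3 = 3: count[3] becomes 3
p_4 = 5: count[5] becomes 1
p_5 = 1: count[1] becomes 1
p_6 = 2: count[2] becomes 1
Degrees (1 + count): deg[1]=1+1=2, deg[2]=1+1=2, deg[3]=1+3=4, deg[4]=1+0=1, deg[5]=1+1=2, deg[6]=1+0=1, deg[7]=1+0=1, deg[8]=1+0=1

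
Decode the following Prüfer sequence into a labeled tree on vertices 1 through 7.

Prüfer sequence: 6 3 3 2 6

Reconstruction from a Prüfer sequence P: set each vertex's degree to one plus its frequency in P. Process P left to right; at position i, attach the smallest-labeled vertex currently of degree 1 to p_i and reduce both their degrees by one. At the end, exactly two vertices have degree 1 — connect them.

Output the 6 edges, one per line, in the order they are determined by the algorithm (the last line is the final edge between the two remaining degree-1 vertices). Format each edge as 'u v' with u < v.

Initial degrees: {1:1, 2:2, 3:3, 4:1, 5:1, 6:3, 7:1}
Step 1: smallest deg-1 vertex = 1, p_1 = 6. Add edge {1,6}. Now deg[1]=0, deg[6]=2.
Step 2: smallest deg-1 vertex = 4, p_2 = 3. Add edge {3,4}. Now deg[4]=0, deg[3]=2.
Step 3: smallest deg-1 vertex = 5, p_3 = 3. Add edge {3,5}. Now deg[5]=0, deg[3]=1.
Step 4: smallest deg-1 vertex = 3, p_4 = 2. Add edge {2,3}. Now deg[3]=0, deg[2]=1.
Step 5: smallest deg-1 vertex = 2, p_5 = 6. Add edge {2,6}. Now deg[2]=0, deg[6]=1.
Final: two remaining deg-1 vertices are 6, 7. Add edge {6,7}.

Answer: 1 6
3 4
3 5
2 3
2 6
6 7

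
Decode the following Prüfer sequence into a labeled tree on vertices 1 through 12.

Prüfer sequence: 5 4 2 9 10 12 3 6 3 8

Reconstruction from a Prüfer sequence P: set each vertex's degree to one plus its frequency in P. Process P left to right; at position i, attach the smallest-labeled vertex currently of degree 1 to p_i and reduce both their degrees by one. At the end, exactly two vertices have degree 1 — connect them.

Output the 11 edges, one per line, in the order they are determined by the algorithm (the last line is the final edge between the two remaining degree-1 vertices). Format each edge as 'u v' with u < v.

Initial degrees: {1:1, 2:2, 3:3, 4:2, 5:2, 6:2, 7:1, 8:2, 9:2, 10:2, 11:1, 12:2}
Step 1: smallest deg-1 vertex = 1, p_1 = 5. Add edge {1,5}. Now deg[1]=0, deg[5]=1.
Step 2: smallest deg-1 vertex = 5, p_2 = 4. Add edge {4,5}. Now deg[5]=0, deg[4]=1.
Step 3: smallest deg-1 vertex = 4, p_3 = 2. Add edge {2,4}. Now deg[4]=0, deg[2]=1.
Step 4: smallest deg-1 vertex = 2, p_4 = 9. Add edge {2,9}. Now deg[2]=0, deg[9]=1.
Step 5: smallest deg-1 vertex = 7, p_5 = 10. Add edge {7,10}. Now deg[7]=0, deg[10]=1.
Step 6: smallest deg-1 vertex = 9, p_6 = 12. Add edge {9,12}. Now deg[9]=0, deg[12]=1.
Step 7: smallest deg-1 vertex = 10, p_7 = 3. Add edge {3,10}. Now deg[10]=0, deg[3]=2.
Step 8: smallest deg-1 vertex = 11, p_8 = 6. Add edge {6,11}. Now deg[11]=0, deg[6]=1.
Step 9: smallest deg-1 vertex = 6, p_9 = 3. Add edge {3,6}. Now deg[6]=0, deg[3]=1.
Step 10: smallest deg-1 vertex = 3, p_10 = 8. Add edge {3,8}. Now deg[3]=0, deg[8]=1.
Final: two remaining deg-1 vertices are 8, 12. Add edge {8,12}.

Answer: 1 5
4 5
2 4
2 9
7 10
9 12
3 10
6 11
3 6
3 8
8 12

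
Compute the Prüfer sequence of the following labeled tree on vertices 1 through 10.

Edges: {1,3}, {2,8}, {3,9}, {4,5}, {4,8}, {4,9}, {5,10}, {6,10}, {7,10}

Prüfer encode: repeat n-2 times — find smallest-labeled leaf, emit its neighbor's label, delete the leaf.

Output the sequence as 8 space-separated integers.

Answer: 3 8 9 10 10 4 4 5

Derivation:
Step 1: leaves = {1,2,6,7}. Remove smallest leaf 1, emit neighbor 3.
Step 2: leaves = {2,3,6,7}. Remove smallest leaf 2, emit neighbor 8.
Step 3: leaves = {3,6,7,8}. Remove smallest leaf 3, emit neighbor 9.
Step 4: leaves = {6,7,8,9}. Remove smallest leaf 6, emit neighbor 10.
Step 5: leaves = {7,8,9}. Remove smallest leaf 7, emit neighbor 10.
Step 6: leaves = {8,9,10}. Remove smallest leaf 8, emit neighbor 4.
Step 7: leaves = {9,10}. Remove smallest leaf 9, emit neighbor 4.
Step 8: leaves = {4,10}. Remove smallest leaf 4, emit neighbor 5.
Done: 2 vertices remain (5, 10). Sequence = [3 8 9 10 10 4 4 5]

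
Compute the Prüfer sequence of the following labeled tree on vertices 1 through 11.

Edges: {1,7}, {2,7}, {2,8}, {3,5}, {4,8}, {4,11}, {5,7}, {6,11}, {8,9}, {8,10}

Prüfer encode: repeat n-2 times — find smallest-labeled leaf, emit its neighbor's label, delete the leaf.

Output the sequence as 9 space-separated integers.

Step 1: leaves = {1,3,6,9,10}. Remove smallest leaf 1, emit neighbor 7.
Step 2: leaves = {3,6,9,10}. Remove smallest leaf 3, emit neighbor 5.
Step 3: leaves = {5,6,9,10}. Remove smallest leaf 5, emit neighbor 7.
Step 4: leaves = {6,7,9,10}. Remove smallest leaf 6, emit neighbor 11.
Step 5: leaves = {7,9,10,11}. Remove smallest leaf 7, emit neighbor 2.
Step 6: leaves = {2,9,10,11}. Remove smallest leaf 2, emit neighbor 8.
Step 7: leaves = {9,10,11}. Remove smallest leaf 9, emit neighbor 8.
Step 8: leaves = {10,11}. Remove smallest leaf 10, emit neighbor 8.
Step 9: leaves = {8,11}. Remove smallest leaf 8, emit neighbor 4.
Done: 2 vertices remain (4, 11). Sequence = [7 5 7 11 2 8 8 8 4]

Answer: 7 5 7 11 2 8 8 8 4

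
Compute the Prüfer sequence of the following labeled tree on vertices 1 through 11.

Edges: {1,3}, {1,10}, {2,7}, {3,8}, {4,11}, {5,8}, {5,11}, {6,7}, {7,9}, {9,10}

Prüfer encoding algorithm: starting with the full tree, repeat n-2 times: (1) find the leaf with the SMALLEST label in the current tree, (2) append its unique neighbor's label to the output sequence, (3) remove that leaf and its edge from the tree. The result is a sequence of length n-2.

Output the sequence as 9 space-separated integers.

Step 1: leaves = {2,4,6}. Remove smallest leaf 2, emit neighbor 7.
Step 2: leaves = {4,6}. Remove smallest leaf 4, emit neighbor 11.
Step 3: leaves = {6,11}. Remove smallest leaf 6, emit neighbor 7.
Step 4: leaves = {7,11}. Remove smallest leaf 7, emit neighbor 9.
Step 5: leaves = {9,11}. Remove smallest leaf 9, emit neighbor 10.
Step 6: leaves = {10,11}. Remove smallest leaf 10, emit neighbor 1.
Step 7: leaves = {1,11}. Remove smallest leaf 1, emit neighbor 3.
Step 8: leaves = {3,11}. Remove smallest leaf 3, emit neighbor 8.
Step 9: leaves = {8,11}. Remove smallest leaf 8, emit neighbor 5.
Done: 2 vertices remain (5, 11). Sequence = [7 11 7 9 10 1 3 8 5]

Answer: 7 11 7 9 10 1 3 8 5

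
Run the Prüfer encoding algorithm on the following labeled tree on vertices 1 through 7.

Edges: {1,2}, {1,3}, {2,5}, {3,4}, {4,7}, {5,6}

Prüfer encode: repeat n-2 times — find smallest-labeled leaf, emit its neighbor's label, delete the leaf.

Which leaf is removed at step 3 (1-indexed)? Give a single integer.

Step 1: current leaves = {6,7}. Remove leaf 6 (neighbor: 5).
Step 2: current leaves = {5,7}. Remove leaf 5 (neighbor: 2).
Step 3: current leaves = {2,7}. Remove leaf 2 (neighbor: 1).

Answer: 2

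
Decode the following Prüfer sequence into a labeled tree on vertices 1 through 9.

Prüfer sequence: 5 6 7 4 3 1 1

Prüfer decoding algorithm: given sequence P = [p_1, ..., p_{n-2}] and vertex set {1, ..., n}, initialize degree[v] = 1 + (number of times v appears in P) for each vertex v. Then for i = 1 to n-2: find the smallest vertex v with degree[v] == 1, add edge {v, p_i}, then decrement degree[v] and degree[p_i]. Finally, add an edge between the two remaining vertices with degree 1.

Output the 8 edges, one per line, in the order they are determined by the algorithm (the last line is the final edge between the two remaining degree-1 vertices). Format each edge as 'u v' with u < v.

Initial degrees: {1:3, 2:1, 3:2, 4:2, 5:2, 6:2, 7:2, 8:1, 9:1}
Step 1: smallest deg-1 vertex = 2, p_1 = 5. Add edge {2,5}. Now deg[2]=0, deg[5]=1.
Step 2: smallest deg-1 vertex = 5, p_2 = 6. Add edge {5,6}. Now deg[5]=0, deg[6]=1.
Step 3: smallest deg-1 vertex = 6, p_3 = 7. Add edge {6,7}. Now deg[6]=0, deg[7]=1.
Step 4: smallest deg-1 vertex = 7, p_4 = 4. Add edge {4,7}. Now deg[7]=0, deg[4]=1.
Step 5: smallest deg-1 vertex = 4, p_5 = 3. Add edge {3,4}. Now deg[4]=0, deg[3]=1.
Step 6: smallest deg-1 vertex = 3, p_6 = 1. Add edge {1,3}. Now deg[3]=0, deg[1]=2.
Step 7: smallest deg-1 vertex = 8, p_7 = 1. Add edge {1,8}. Now deg[8]=0, deg[1]=1.
Final: two remaining deg-1 vertices are 1, 9. Add edge {1,9}.

Answer: 2 5
5 6
6 7
4 7
3 4
1 3
1 8
1 9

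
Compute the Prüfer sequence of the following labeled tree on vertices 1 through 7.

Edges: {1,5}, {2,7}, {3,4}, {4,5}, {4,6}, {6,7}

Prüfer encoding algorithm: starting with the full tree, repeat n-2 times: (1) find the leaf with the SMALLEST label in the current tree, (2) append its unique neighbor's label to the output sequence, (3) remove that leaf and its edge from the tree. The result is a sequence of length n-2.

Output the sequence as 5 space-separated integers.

Answer: 5 7 4 4 6

Derivation:
Step 1: leaves = {1,2,3}. Remove smallest leaf 1, emit neighbor 5.
Step 2: leaves = {2,3,5}. Remove smallest leaf 2, emit neighbor 7.
Step 3: leaves = {3,5,7}. Remove smallest leaf 3, emit neighbor 4.
Step 4: leaves = {5,7}. Remove smallest leaf 5, emit neighbor 4.
Step 5: leaves = {4,7}. Remove smallest leaf 4, emit neighbor 6.
Done: 2 vertices remain (6, 7). Sequence = [5 7 4 4 6]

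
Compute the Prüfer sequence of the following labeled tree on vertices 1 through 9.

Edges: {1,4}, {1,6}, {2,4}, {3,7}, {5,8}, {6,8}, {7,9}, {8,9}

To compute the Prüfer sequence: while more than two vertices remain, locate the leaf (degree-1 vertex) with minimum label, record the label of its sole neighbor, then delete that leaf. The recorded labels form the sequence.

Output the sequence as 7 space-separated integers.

Step 1: leaves = {2,3,5}. Remove smallest leaf 2, emit neighbor 4.
Step 2: leaves = {3,4,5}. Remove smallest leaf 3, emit neighbor 7.
Step 3: leaves = {4,5,7}. Remove smallest leaf 4, emit neighbor 1.
Step 4: leaves = {1,5,7}. Remove smallest leaf 1, emit neighbor 6.
Step 5: leaves = {5,6,7}. Remove smallest leaf 5, emit neighbor 8.
Step 6: leaves = {6,7}. Remove smallest leaf 6, emit neighbor 8.
Step 7: leaves = {7,8}. Remove smallest leaf 7, emit neighbor 9.
Done: 2 vertices remain (8, 9). Sequence = [4 7 1 6 8 8 9]

Answer: 4 7 1 6 8 8 9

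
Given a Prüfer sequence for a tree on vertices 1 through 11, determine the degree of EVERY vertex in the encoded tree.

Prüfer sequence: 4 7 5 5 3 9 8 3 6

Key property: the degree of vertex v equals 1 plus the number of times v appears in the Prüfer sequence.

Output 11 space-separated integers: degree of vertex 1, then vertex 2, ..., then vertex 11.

p_1 = 4: count[4] becomes 1
p_2 = 7: count[7] becomes 1
p_3 = 5: count[5] becomes 1
p_4 = 5: count[5] becomes 2
p_5 = 3: count[3] becomes 1
p_6 = 9: count[9] becomes 1
p_7 = 8: count[8] becomes 1
p_8 = 3: count[3] becomes 2
p_9 = 6: count[6] becomes 1
Degrees (1 + count): deg[1]=1+0=1, deg[2]=1+0=1, deg[3]=1+2=3, deg[4]=1+1=2, deg[5]=1+2=3, deg[6]=1+1=2, deg[7]=1+1=2, deg[8]=1+1=2, deg[9]=1+1=2, deg[10]=1+0=1, deg[11]=1+0=1

Answer: 1 1 3 2 3 2 2 2 2 1 1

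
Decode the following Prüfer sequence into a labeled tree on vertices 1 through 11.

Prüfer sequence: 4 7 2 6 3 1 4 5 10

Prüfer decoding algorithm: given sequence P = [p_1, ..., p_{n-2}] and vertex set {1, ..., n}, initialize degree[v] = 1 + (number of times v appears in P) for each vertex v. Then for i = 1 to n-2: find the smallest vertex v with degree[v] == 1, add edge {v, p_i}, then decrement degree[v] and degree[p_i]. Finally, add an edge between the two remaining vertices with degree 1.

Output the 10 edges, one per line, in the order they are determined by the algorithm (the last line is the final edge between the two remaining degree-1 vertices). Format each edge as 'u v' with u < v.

Initial degrees: {1:2, 2:2, 3:2, 4:3, 5:2, 6:2, 7:2, 8:1, 9:1, 10:2, 11:1}
Step 1: smallest deg-1 vertex = 8, p_1 = 4. Add edge {4,8}. Now deg[8]=0, deg[4]=2.
Step 2: smallest deg-1 vertex = 9, p_2 = 7. Add edge {7,9}. Now deg[9]=0, deg[7]=1.
Step 3: smallest deg-1 vertex = 7, p_3 = 2. Add edge {2,7}. Now deg[7]=0, deg[2]=1.
Step 4: smallest deg-1 vertex = 2, p_4 = 6. Add edge {2,6}. Now deg[2]=0, deg[6]=1.
Step 5: smallest deg-1 vertex = 6, p_5 = 3. Add edge {3,6}. Now deg[6]=0, deg[3]=1.
Step 6: smallest deg-1 vertex = 3, p_6 = 1. Add edge {1,3}. Now deg[3]=0, deg[1]=1.
Step 7: smallest deg-1 vertex = 1, p_7 = 4. Add edge {1,4}. Now deg[1]=0, deg[4]=1.
Step 8: smallest deg-1 vertex = 4, p_8 = 5. Add edge {4,5}. Now deg[4]=0, deg[5]=1.
Step 9: smallest deg-1 vertex = 5, p_9 = 10. Add edge {5,10}. Now deg[5]=0, deg[10]=1.
Final: two remaining deg-1 vertices are 10, 11. Add edge {10,11}.

Answer: 4 8
7 9
2 7
2 6
3 6
1 3
1 4
4 5
5 10
10 11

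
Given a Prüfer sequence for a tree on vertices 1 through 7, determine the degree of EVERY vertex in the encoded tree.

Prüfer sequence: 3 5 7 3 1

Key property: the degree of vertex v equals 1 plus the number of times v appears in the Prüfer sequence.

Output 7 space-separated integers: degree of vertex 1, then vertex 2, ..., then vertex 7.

p_1 = 3: count[3] becomes 1
p_2 = 5: count[5] becomes 1
p_3 = 7: count[7] becomes 1
p_4 = 3: count[3] becomes 2
p_5 = 1: count[1] becomes 1
Degrees (1 + count): deg[1]=1+1=2, deg[2]=1+0=1, deg[3]=1+2=3, deg[4]=1+0=1, deg[5]=1+1=2, deg[6]=1+0=1, deg[7]=1+1=2

Answer: 2 1 3 1 2 1 2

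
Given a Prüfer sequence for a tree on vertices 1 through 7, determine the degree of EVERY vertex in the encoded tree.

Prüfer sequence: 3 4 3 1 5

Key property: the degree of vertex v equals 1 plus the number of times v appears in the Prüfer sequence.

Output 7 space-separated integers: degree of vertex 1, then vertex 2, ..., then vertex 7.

Answer: 2 1 3 2 2 1 1

Derivation:
p_1 = 3: count[3] becomes 1
p_2 = 4: count[4] becomes 1
p_3 = 3: count[3] becomes 2
p_4 = 1: count[1] becomes 1
p_5 = 5: count[5] becomes 1
Degrees (1 + count): deg[1]=1+1=2, deg[2]=1+0=1, deg[3]=1+2=3, deg[4]=1+1=2, deg[5]=1+1=2, deg[6]=1+0=1, deg[7]=1+0=1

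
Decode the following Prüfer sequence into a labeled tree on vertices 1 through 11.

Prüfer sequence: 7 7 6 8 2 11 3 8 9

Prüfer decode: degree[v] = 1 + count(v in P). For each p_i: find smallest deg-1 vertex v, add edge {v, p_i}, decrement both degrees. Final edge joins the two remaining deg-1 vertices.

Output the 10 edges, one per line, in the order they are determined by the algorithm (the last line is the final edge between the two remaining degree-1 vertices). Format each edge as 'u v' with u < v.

Initial degrees: {1:1, 2:2, 3:2, 4:1, 5:1, 6:2, 7:3, 8:3, 9:2, 10:1, 11:2}
Step 1: smallest deg-1 vertex = 1, p_1 = 7. Add edge {1,7}. Now deg[1]=0, deg[7]=2.
Step 2: smallest deg-1 vertex = 4, p_2 = 7. Add edge {4,7}. Now deg[4]=0, deg[7]=1.
Step 3: smallest deg-1 vertex = 5, p_3 = 6. Add edge {5,6}. Now deg[5]=0, deg[6]=1.
Step 4: smallest deg-1 vertex = 6, p_4 = 8. Add edge {6,8}. Now deg[6]=0, deg[8]=2.
Step 5: smallest deg-1 vertex = 7, p_5 = 2. Add edge {2,7}. Now deg[7]=0, deg[2]=1.
Step 6: smallest deg-1 vertex = 2, p_6 = 11. Add edge {2,11}. Now deg[2]=0, deg[11]=1.
Step 7: smallest deg-1 vertex = 10, p_7 = 3. Add edge {3,10}. Now deg[10]=0, deg[3]=1.
Step 8: smallest deg-1 vertex = 3, p_8 = 8. Add edge {3,8}. Now deg[3]=0, deg[8]=1.
Step 9: smallest deg-1 vertex = 8, p_9 = 9. Add edge {8,9}. Now deg[8]=0, deg[9]=1.
Final: two remaining deg-1 vertices are 9, 11. Add edge {9,11}.

Answer: 1 7
4 7
5 6
6 8
2 7
2 11
3 10
3 8
8 9
9 11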